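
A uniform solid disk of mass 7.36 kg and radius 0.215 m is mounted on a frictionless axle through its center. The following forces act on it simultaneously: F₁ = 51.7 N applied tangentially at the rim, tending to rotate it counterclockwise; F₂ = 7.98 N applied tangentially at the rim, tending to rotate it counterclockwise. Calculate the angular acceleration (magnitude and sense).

I = ½MR² = (1/2)(7.36)(0.215)² = 0.1701 kg·m².
Taking counterclockwise as positive: τ₁ = +(51.7)(0.215) = +11.12 N·m; τ₂ = +(7.98)(0.215) = +1.716 N·m.
Net torque τ = 12.83 N·m.
α = τ/I = 12.83/0.1701 = 75.43 rad/s².

α ≈ 75.4 rad/s², counterclockwise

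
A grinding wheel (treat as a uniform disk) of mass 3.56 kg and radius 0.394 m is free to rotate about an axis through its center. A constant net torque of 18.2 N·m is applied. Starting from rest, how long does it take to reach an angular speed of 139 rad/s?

t ≈ 2.11 s

I = ½MR² = (1/2)(3.56)(0.394)² = 0.2763 kg·m².
α = τ/I = 18.2/0.2763 = 65.87 rad/s².
ω = αt ⇒ t = ω/α = 139/65.87 = 2.110 s.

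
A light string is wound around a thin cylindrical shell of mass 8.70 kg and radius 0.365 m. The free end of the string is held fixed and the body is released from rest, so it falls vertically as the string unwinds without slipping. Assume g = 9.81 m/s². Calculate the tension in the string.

Translation: Mg − T = Ma. Rotation about the center: TR = Iα with I = MR².
With a = αR: T = (I/R²)a = M a, so Mg = (1 + 1.000)Ma.
a = g/(1 + 1.000) = 9.81/2.000 = 4.905 m/s².
T = 1.000·M·a = (1.000)(8.70)(4.905) = 42.67 N.

T ≈ 42.7 N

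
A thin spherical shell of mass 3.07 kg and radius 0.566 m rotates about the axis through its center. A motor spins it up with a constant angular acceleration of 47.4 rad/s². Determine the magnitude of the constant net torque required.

I = (2/3)MR² = (2/3)(3.07)(0.566)² = 0.6557 kg·m².
τ = Iα = (0.6557)(47.40) = 31.08 N·m.

τ ≈ 31.1 N·m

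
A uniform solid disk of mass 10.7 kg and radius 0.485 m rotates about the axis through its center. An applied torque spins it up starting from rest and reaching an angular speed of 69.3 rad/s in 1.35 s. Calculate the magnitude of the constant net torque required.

I = ½MR² = (1/2)(10.7)(0.485)² = 1.258 kg·m².
α = Δω/Δt = (69.3 − 0)/1.35 = 51.33 rad/s².
τ = Iα = (1.258)(51.33) = 64.60 N·m.

τ ≈ 64.6 N·m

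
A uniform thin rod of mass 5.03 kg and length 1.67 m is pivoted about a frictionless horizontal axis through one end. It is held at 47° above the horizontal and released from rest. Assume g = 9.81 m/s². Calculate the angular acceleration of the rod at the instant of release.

About the pivot, I = (1/3)ML² = (1/3)(5.03)(1.67)² = 4.676 kg·m².
The weight acts at the center, a distance L/2 = 0.8350 m from the pivot; τ = Mg(L/2) cos 47° = 28.10 N·m.
α = τ/I = 28.10/4.676 = 6.009 rad/s².
(Equivalently α = (3g/(2L)) cos 47° = 6.009 rad/s².)

α ≈ 6.01 rad/s²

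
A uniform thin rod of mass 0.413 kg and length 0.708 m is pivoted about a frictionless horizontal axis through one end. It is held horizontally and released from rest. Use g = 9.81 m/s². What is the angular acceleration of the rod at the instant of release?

α ≈ 20.8 rad/s²

About the pivot, I = (1/3)ML² = (1/3)(0.413)(0.708)² = 0.06901 kg·m².
The weight acts at the center, a distance L/2 = 0.3540 m from the pivot; τ = Mg(L/2) = 1.434 N·m.
α = τ/I = 1.434/0.06901 = 20.78 rad/s².
(Equivalently α = (3g/(2L)) = 20.78 rad/s².)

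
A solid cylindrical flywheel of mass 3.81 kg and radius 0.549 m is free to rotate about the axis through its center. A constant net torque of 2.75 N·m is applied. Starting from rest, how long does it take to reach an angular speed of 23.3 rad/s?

I = ½MR² = (1/2)(3.81)(0.549)² = 0.5742 kg·m².
α = τ/I = 2.75/0.5742 = 4.790 rad/s².
ω = αt ⇒ t = ω/α = 23.3/4.790 = 4.865 s.

t ≈ 4.86 s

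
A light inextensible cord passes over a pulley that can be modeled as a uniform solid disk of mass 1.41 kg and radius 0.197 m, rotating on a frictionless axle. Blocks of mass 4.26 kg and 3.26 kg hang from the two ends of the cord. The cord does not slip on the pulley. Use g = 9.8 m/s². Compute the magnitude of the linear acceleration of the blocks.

a ≈ 1.19 m/s²

I = ½MR² = (1/2)(1.41)(0.197)² = 0.02736 kg·m².
Heavier block: m₁g − T₁ = m₁a. Lighter block: T₂ − m₂g = m₂a.
Pulley: (T₁ − T₂)R = Iα = I(a/R), so T₁ − T₂ = (I/R²)a = (1/2)M_p a = 0.7050·a.
Adding the three: (m₁ − m₂)g = (m₁ + m₂ + 0.7050)a, so a = (4.26 − 3.26)(9.8)/(4.26 + 3.26 + 0.7050) = 1.191 m/s².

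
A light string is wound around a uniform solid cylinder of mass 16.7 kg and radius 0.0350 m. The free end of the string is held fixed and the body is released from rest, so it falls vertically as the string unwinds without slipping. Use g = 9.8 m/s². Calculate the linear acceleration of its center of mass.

Translation: Mg − T = Ma. Rotation about the center: TR = Iα with I = ½MR².
With a = αR: T = (I/R²)a = (1/2)M a, so Mg = (1 + 0.5000)Ma.
a = g/(1 + 0.5000) = 9.8/1.500 = 6.533 m/s².

a ≈ 6.53 m/s²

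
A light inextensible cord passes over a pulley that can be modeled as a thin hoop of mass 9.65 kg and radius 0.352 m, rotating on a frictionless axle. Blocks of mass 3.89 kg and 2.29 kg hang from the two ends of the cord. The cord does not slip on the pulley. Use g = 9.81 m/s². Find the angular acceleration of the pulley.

α ≈ 2.82 rad/s²

I = MR² = (9.65)(0.352)² = 1.196 kg·m².
Heavier block: m₁g − T₁ = m₁a. Lighter block: T₂ − m₂g = m₂a.
Pulley: (T₁ − T₂)R = Iα = I(a/R), so T₁ − T₂ = (I/R²)a = 1·M_p a = 9.650·a.
Adding the three: (m₁ − m₂)g = (m₁ + m₂ + 9.650)a, so a = (3.89 − 2.29)(9.81)/(3.89 + 2.29 + 9.650) = 0.9915 m/s².
α = a/R = 0.9915/0.352 = 2.817 rad/s².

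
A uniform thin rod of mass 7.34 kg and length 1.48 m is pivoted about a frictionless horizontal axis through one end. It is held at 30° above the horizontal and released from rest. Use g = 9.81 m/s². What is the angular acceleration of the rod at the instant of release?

α ≈ 8.61 rad/s²

About the pivot, I = (1/3)ML² = (1/3)(7.34)(1.48)² = 5.359 kg·m².
The weight acts at the center, a distance L/2 = 0.7400 m from the pivot; τ = Mg(L/2) cos 30° = 46.15 N·m.
α = τ/I = 46.15/5.359 = 8.611 rad/s².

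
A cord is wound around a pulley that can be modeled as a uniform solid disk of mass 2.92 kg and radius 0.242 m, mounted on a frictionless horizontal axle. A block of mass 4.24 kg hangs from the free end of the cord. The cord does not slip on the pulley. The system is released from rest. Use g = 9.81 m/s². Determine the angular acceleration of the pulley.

I = ½MR² = (1/2)(2.92)(0.242)² = 0.08550 kg·m².
Block: mg − T = ma. Pulley: TR = Iα. No-slip: a = αR, so T = (I/R²)a = 1.460·a.
Then mg = (m + 1.460)a, so a = (4.24)(9.81)/(4.24 + 1.460) = 7.297 m/s².
α = a/R = 7.297/0.242 = 30.15 rad/s².

α ≈ 30.2 rad/s²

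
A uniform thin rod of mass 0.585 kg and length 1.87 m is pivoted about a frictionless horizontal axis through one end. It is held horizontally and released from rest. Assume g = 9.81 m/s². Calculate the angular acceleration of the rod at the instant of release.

About the pivot, I = (1/3)ML² = (1/3)(0.585)(1.87)² = 0.6819 kg·m².
The weight acts at the center, a distance L/2 = 0.9350 m from the pivot; τ = Mg(L/2) = 5.366 N·m.
α = τ/I = 5.366/0.6819 = 7.869 rad/s².

α ≈ 7.87 rad/s²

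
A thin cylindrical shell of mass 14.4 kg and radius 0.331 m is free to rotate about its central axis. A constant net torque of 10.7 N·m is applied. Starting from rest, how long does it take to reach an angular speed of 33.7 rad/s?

I = MR² = (14.4)(0.331)² = 1.578 kg·m².
α = τ/I = 10.7/1.578 = 6.782 rad/s².
ω = αt ⇒ t = ω/α = 33.7/6.782 = 4.969 s.

t ≈ 4.97 s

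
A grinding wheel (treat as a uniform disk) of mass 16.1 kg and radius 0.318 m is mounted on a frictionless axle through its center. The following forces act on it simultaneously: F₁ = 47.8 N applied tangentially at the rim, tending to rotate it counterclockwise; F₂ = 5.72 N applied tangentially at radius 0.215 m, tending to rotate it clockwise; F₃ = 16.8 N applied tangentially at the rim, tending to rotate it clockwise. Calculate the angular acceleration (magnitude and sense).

α ≈ 10.6 rad/s², counterclockwise

I = ½MR² = (1/2)(16.1)(0.318)² = 0.8140 kg·m².
Taking counterclockwise as positive: τ₁ = +(47.8)(0.318) = +15.20 N·m; τ₂ = −(5.72)(0.215) = −1.230 N·m; τ₃ = −(16.8)(0.318) = −5.342 N·m.
Net torque τ = 8.628 N·m.
α = τ/I = 8.628/0.8140 = 10.60 rad/s².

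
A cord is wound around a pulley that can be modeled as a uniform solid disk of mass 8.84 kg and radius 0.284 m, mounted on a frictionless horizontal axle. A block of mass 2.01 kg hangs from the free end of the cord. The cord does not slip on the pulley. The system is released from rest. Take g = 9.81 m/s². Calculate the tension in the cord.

I = ½MR² = (1/2)(8.84)(0.284)² = 0.3565 kg·m².
Block: mg − T = ma. Pulley: TR = Iα. No-slip: a = αR, so T = (I/R²)a = 4.420·a.
Then mg = (m + 4.420)a, so a = (2.01)(9.81)/(2.01 + 4.420) = 3.067 m/s².
T = 4.420·a = 13.55 N.

T ≈ 13.6 N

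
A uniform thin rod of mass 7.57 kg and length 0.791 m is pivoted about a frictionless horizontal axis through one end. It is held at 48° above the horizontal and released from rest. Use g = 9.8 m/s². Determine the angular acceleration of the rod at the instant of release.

About the pivot, I = (1/3)ML² = (1/3)(7.57)(0.791)² = 1.579 kg·m².
The weight acts at the center, a distance L/2 = 0.3955 m from the pivot; τ = Mg(L/2) cos 48° = 19.63 N·m.
α = τ/I = 19.63/1.579 = 12.44 rad/s².
(Equivalently α = (3g/(2L)) cos 48° = 12.44 rad/s².)

α ≈ 12.4 rad/s²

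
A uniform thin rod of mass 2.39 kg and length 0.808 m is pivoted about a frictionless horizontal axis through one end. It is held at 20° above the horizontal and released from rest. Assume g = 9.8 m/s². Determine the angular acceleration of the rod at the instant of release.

α ≈ 17.1 rad/s²

About the pivot, I = (1/3)ML² = (1/3)(2.39)(0.808)² = 0.5201 kg·m².
The weight acts at the center, a distance L/2 = 0.4040 m from the pivot; τ = Mg(L/2) cos 20° = 8.892 N·m.
α = τ/I = 8.892/0.5201 = 17.10 rad/s².
(Equivalently α = (3g/(2L)) cos 20° = 17.10 rad/s².)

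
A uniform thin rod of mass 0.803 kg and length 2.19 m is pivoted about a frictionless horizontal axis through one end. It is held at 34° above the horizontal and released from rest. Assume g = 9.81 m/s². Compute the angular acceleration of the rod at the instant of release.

About the pivot, I = (1/3)ML² = (1/3)(0.803)(2.19)² = 1.284 kg·m².
The weight acts at the center, a distance L/2 = 1.095 m from the pivot; τ = Mg(L/2) cos 34° = 7.151 N·m.
α = τ/I = 7.151/1.284 = 5.570 rad/s².

α ≈ 5.57 rad/s²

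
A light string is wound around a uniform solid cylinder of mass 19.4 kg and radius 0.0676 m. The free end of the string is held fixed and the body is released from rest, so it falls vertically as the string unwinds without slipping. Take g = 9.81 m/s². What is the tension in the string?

Translation: Mg − T = Ma. Rotation about the center: TR = Iα with I = ½MR².
With a = αR: T = (I/R²)a = (1/2)M a, so Mg = (1 + 0.5000)Ma.
a = g/(1 + 0.5000) = 9.81/1.500 = 6.540 m/s².
T = 0.5000·M·a = (0.5000)(19.4)(6.540) = 63.44 N.

T ≈ 63.4 N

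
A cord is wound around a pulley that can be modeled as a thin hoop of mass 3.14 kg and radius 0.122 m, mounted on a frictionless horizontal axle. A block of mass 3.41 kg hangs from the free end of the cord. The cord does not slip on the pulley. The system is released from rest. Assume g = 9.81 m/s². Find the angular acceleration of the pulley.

α ≈ 41.9 rad/s²

I = MR² = (3.14)(0.122)² = 0.04674 kg·m².
Block: mg − T = ma. Pulley: TR = Iα. No-slip: a = αR, so T = (I/R²)a = 3.140·a.
Then mg = (m + 3.140)a, so a = (3.41)(9.81)/(3.41 + 3.140) = 5.107 m/s².
α = a/R = 5.107/0.122 = 41.86 rad/s².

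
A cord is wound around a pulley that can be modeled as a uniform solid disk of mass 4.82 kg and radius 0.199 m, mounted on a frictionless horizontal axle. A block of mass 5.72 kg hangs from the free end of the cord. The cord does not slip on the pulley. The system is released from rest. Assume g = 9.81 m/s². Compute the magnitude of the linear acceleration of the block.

a ≈ 6.90 m/s²

I = ½MR² = (1/2)(4.82)(0.199)² = 0.09544 kg·m².
Block: mg − T = ma. Pulley: TR = Iα. No-slip: a = αR, so T = (I/R²)a = 2.410·a.
Then mg = (m + 2.410)a, so a = (5.72)(9.81)/(5.72 + 2.410) = 6.902 m/s².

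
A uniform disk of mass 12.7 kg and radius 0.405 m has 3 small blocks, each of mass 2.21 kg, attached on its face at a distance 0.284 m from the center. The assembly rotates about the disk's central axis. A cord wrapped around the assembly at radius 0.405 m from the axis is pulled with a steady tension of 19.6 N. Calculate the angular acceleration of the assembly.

I_disk = ½MR² = ½(12.7)(0.405)² = 1.042 kg·m².
I_blocks = 3·m·r² = 3(2.21)(0.284)² = 0.5347 kg·m².
Total I = 1.576 kg·m².
τ = F r = (19.6)(0.405) = 7.938 N·m.
α = τ/I = 7.938/1.576 = 5.036 rad/s².

α ≈ 5.04 rad/s²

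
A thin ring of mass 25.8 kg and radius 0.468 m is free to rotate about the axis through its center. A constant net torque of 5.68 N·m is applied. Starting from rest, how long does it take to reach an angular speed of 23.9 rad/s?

I = MR² = (25.8)(0.468)² = 5.651 kg·m².
α = τ/I = 5.68/5.651 = 1.005 rad/s².
ω = αt ⇒ t = ω/α = 23.9/1.005 = 23.78 s.

t ≈ 23.8 s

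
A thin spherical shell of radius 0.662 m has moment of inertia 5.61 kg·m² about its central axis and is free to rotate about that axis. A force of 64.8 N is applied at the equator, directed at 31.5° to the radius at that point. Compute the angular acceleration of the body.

α ≈ 4.00 rad/s²

Only the tangential component produces torque: τ = F R sinθ = (64.8)(0.662) sin 31.5° = 22.41 N·m.
From τ = Iα: α = 22.41/5.610 = 3.995 rad/s².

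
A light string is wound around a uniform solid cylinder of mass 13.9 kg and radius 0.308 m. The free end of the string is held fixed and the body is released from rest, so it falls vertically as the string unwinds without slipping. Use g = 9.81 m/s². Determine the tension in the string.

Translation: Mg − T = Ma. Rotation about the center: TR = Iα with I = ½MR².
With a = αR: T = (I/R²)a = (1/2)M a, so Mg = (1 + 0.5000)Ma.
a = g/(1 + 0.5000) = 9.81/1.500 = 6.540 m/s².
T = 0.5000·M·a = (0.5000)(13.9)(6.540) = 45.45 N.

T ≈ 45.5 N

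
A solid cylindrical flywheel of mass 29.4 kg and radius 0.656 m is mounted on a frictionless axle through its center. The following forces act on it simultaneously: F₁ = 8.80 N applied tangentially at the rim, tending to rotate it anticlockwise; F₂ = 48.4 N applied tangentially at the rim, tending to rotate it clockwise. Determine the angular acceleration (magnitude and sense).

α ≈ 4.11 rad/s², clockwise

I = ½MR² = (1/2)(29.4)(0.656)² = 6.326 kg·m².
Taking anticlockwise as positive: τ₁ = +(8.80)(0.656) = +5.773 N·m; τ₂ = −(48.4)(0.656) = −31.75 N·m.
Net torque τ = -25.98 N·m.
α = τ/I = -25.98/6.326 = -4.107 rad/s².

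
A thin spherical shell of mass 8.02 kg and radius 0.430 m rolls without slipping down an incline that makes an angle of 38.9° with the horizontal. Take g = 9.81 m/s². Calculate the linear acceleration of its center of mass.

a ≈ 3.70 m/s²

Translation along the incline: Mg sinθ − f = Ma.
Rotation about the center: fR = Iα with I = (2/3)MR². No-slip gives a = αR, so f = (I/R²)a = (2/3)M a.
Substituting: Mg sinθ = (1 + 0.6667)Ma, so a = g sinθ/(1 + 0.6667) = (9.81) sin 38.9° / 1.667 = 3.696 m/s².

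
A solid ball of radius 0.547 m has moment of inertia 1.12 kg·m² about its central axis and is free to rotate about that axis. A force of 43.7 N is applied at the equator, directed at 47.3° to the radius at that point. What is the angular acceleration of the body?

Only the tangential component produces torque: τ = F R sinθ = (43.7)(0.547) sin 47.3° = 17.57 N·m.
Newton's second law for rotation, τ = Iα, gives α = τ/I = 17.57/1.120 = 15.69 rad/s².

α ≈ 15.7 rad/s²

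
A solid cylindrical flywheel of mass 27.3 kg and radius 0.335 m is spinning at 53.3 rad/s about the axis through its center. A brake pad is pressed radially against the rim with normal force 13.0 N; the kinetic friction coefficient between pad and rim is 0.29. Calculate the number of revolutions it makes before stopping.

I = ½MR² = (1/2)(27.3)(0.335)² = 1.532 kg·m².
Friction force f = μN = (0.29)(13.0) = 3.770 N at the rim; torque magnitude τ = fR = 1.263 N·m, opposing ω.
|α| = τ/I = 1.263/1.532 = 0.8244 rad/s² (deceleration).
ω² = ω₀² − 2|α|θ with ω = 0 ⇒ θ = ω₀²/(2|α|) = 1723 rad = 274.2 rev.

≈ 274 revolutions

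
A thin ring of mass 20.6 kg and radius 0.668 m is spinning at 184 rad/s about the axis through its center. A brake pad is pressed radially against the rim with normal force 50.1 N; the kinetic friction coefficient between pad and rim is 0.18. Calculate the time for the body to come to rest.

I = MR² = (20.6)(0.668)² = 9.192 kg·m².
Friction force f = μN = (0.18)(50.1) = 9.018 N at the rim; torque magnitude τ = fR = 6.024 N·m, opposing ω.
|α| = τ/I = 6.024/9.192 = 0.6553 rad/s² (deceleration).
0 = ω₀ − |α|t ⇒ t = ω₀/|α| = 184/0.6553 = 280.8 s.

t ≈ 281 s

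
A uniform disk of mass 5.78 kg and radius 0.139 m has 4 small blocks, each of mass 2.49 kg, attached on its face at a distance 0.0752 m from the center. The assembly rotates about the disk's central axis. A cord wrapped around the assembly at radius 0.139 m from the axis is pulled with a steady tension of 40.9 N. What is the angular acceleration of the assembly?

I_disk = ½MR² = ½(5.78)(0.139)² = 0.05584 kg·m².
I_blocks = 4·m·r² = 4(2.49)(0.0752)² = 0.05632 kg·m².
Total I = 0.1122 kg·m².
τ = F r = (40.9)(0.139) = 5.685 N·m.
α = τ/I = 5.685/0.1122 = 50.69 rad/s².

α ≈ 50.7 rad/s²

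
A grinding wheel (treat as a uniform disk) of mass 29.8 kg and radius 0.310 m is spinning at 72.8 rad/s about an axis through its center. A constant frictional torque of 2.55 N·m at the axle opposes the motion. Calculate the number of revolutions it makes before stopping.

≈ 237 revolutions

I = ½MR² = (1/2)(29.8)(0.310)² = 1.432 kg·m².
The net torque has magnitude 2.55 N·m, opposing ω.
|α| = τ/I = 2.550/1.432 = 1.781 rad/s² (deceleration).
ω² = ω₀² − 2|α|θ with ω = 0 ⇒ θ = ω₀²/(2|α|) = 1488 rad = 236.8 rev.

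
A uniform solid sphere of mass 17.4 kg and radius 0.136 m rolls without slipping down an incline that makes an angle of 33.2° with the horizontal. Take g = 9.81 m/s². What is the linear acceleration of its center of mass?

Translation along the incline: Mg sinθ − f = Ma.
Rotation about the center: fR = Iα with I = (2/5)MR². No-slip gives a = αR, so f = (I/R²)a = (2/5)M a.
Substituting: Mg sinθ = (1 + 0.4000)Ma, so a = g sinθ/(1 + 0.4000) = (9.81) sin 33.2° / 1.400 = 3.837 m/s².

a ≈ 3.84 m/s²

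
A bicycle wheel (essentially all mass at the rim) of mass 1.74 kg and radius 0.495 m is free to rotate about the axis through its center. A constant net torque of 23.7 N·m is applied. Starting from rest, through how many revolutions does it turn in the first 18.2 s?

I = MR² = (1.74)(0.495)² = 0.4263 kg·m².
α = τ/I = 23.7/0.4263 = 55.59 rad/s².
θ = ½αt² = ½(55.59)(18.2)² = 9207 rad.
Revolutions = θ/(2π) = 1465.

≈ 1470 revolutions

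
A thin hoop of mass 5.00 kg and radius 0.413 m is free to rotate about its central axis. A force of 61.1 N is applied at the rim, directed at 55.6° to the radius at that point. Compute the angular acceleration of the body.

I = MR² = (5.00)(0.413)² = 0.8528 kg·m².
Only the tangential component produces torque: τ = F R sinθ = (61.1)(0.413) sin 55.6° = 20.82 N·m.
From τ = Iα: α = 20.82/0.8528 = 24.41 rad/s².

α ≈ 24.4 rad/s²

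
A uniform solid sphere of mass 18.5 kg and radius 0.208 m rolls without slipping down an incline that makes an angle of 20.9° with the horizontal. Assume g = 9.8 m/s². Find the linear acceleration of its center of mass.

Translation along the incline: Mg sinθ − f = Ma.
Rotation about the center: fR = Iα with I = (2/5)MR². No-slip gives a = αR, so f = (I/R²)a = (2/5)M a.
Substituting: Mg sinθ = (1 + 0.4000)Ma, so a = g sinθ/(1 + 0.4000) = (9.8) sin 20.9° / 1.400 = 2.497 m/s².

a ≈ 2.50 m/s²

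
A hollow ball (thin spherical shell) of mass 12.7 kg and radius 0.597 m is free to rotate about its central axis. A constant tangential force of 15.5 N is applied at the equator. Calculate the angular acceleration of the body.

I = (2/3)MR² = (2/3)(12.7)(0.597)² = 3.018 kg·m².
τ = F R = (15.5)(0.597) = 9.253 N·m.
Newton's second law for rotation, τ = Iα, gives α = τ/I = 9.253/3.018 = 3.067 rad/s².

α ≈ 3.07 rad/s²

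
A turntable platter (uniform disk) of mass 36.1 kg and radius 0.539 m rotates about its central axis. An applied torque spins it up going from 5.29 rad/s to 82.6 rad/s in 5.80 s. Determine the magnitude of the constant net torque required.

I = ½MR² = (1/2)(36.1)(0.539)² = 5.244 kg·m².
α = Δω/Δt = (82.6 − 5.29)/5.80 = 13.33 rad/s².
τ = Iα = (5.244)(13.33) = 69.90 N·m.

τ ≈ 69.9 N·m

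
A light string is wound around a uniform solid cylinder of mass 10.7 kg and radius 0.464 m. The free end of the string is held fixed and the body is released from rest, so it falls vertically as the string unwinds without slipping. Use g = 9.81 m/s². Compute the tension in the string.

Translation: Mg − T = Ma. Rotation about the center: TR = Iα with I = ½MR².
With a = αR: T = (I/R²)a = (1/2)M a, so Mg = (1 + 0.5000)Ma.
a = g/(1 + 0.5000) = 9.81/1.500 = 6.540 m/s².
T = 0.5000·M·a = (0.5000)(10.7)(6.540) = 34.99 N.

T ≈ 35.0 N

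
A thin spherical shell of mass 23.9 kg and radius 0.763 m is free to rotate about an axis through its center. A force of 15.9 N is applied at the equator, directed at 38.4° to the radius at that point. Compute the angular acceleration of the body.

I = (2/3)MR² = (2/3)(23.9)(0.763)² = 9.276 kg·m².
Only the tangential component produces torque: τ = F R sinθ = (15.9)(0.763) sin 38.4° = 7.536 N·m.
From τ = Iα: α = 7.536/9.276 = 0.8124 rad/s².

α ≈ 0.812 rad/s²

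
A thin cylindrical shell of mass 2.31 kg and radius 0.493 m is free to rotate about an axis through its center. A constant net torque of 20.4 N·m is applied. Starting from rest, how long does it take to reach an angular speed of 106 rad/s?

I = MR² = (2.31)(0.493)² = 0.5614 kg·m².
α = τ/I = 20.4/0.5614 = 36.33 rad/s².
ω = αt ⇒ t = ω/α = 106/36.33 = 2.917 s.

t ≈ 2.92 s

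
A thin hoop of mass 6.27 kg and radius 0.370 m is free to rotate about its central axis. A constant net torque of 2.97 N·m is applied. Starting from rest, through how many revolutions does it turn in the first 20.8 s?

I = MR² = (6.27)(0.370)² = 0.8584 kg·m².
α = τ/I = 2.97/0.8584 = 3.460 rad/s².
θ = ½αt² = ½(3.460)(20.8)² = 748.5 rad.
Revolutions = θ/(2π) = 119.1.

≈ 119 revolutions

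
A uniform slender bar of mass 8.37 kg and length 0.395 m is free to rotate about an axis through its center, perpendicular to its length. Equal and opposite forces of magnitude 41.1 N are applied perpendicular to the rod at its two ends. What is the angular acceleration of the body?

α ≈ 149 rad/s²

I = (1/12)ML² = (1/12)(8.37)(0.395)² = 0.1088 kg·m².
The couple gives τ = F·(L/2) + F·(L/2) = F L = (41.1)(0.395) = 16.23 N·m.
From τ = Iα: α = 16.23/0.1088 = 149.2 rad/s².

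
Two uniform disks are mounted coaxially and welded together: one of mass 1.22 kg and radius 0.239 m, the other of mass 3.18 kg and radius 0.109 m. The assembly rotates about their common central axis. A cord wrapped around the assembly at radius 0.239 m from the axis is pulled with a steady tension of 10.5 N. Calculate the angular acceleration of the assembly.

α ≈ 46.7 rad/s²

I = ½M₁R₁² + ½M₂R₂² = ½(1.22)(0.239)² + ½(3.18)(0.109)² = 0.05373 kg·m².
τ = F r = (10.5)(0.239) = 2.510 N·m.
α = τ/I = 2.510/0.05373 = 46.70 rad/s².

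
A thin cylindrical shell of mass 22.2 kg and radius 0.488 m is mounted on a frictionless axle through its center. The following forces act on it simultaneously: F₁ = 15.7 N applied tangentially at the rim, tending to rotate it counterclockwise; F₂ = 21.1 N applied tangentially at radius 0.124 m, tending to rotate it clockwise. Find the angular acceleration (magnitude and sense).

α ≈ 0.954 rad/s², counterclockwise

I = MR² = (22.2)(0.488)² = 5.287 kg·m².
Taking counterclockwise as positive: τ₁ = +(15.7)(0.488) = +7.662 N·m; τ₂ = −(21.1)(0.124) = −2.616 N·m.
Net torque τ = 5.045 N·m.
α = τ/I = 5.045/5.287 = 0.9543 rad/s².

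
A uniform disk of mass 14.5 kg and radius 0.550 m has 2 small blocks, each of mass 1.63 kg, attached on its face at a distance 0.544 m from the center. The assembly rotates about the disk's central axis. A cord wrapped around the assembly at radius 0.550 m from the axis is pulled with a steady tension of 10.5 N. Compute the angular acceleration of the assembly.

I_disk = ½MR² = ½(14.5)(0.550)² = 2.193 kg·m².
I_blocks = 2·m·r² = 2(1.63)(0.544)² = 0.9648 kg·m².
Total I = 3.158 kg·m².
τ = F r = (10.5)(0.550) = 5.775 N·m.
α = τ/I = 5.775/3.158 = 1.829 rad/s².

α ≈ 1.83 rad/s²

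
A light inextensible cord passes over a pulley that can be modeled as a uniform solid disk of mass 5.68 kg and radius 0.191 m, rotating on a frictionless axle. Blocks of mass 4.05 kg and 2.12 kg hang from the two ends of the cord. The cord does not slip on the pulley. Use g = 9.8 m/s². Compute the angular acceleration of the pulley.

I = ½MR² = (1/2)(5.68)(0.191)² = 0.1036 kg·m².
Heavier block: m₁g − T₁ = m₁a. Lighter block: T₂ − m₂g = m₂a.
Pulley: (T₁ − T₂)R = Iα = I(a/R), so T₁ − T₂ = (I/R²)a = (1/2)M_p a = 2.840·a.
Adding the three: (m₁ − m₂)g = (m₁ + m₂ + 2.840)a, so a = (4.05 − 2.12)(9.8)/(4.05 + 2.12 + 2.840) = 2.099 m/s².
α = a/R = 2.099/0.191 = 10.99 rad/s².

α ≈ 11.0 rad/s²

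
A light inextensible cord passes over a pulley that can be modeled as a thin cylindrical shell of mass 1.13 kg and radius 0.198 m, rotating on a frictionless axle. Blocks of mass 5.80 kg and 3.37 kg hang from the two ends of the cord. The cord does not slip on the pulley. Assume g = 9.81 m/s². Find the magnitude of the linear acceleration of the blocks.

a ≈ 2.31 m/s²

I = MR² = (1.13)(0.198)² = 0.04430 kg·m².
Heavier block: m₁g − T₁ = m₁a. Lighter block: T₂ − m₂g = m₂a.
Pulley: (T₁ − T₂)R = Iα = I(a/R), so T₁ − T₂ = (I/R²)a = 1·M_p a = 1.130·a.
Adding the three: (m₁ − m₂)g = (m₁ + m₂ + 1.130)a, so a = (5.80 − 3.37)(9.81)/(5.80 + 3.37 + 1.130) = 2.314 m/s².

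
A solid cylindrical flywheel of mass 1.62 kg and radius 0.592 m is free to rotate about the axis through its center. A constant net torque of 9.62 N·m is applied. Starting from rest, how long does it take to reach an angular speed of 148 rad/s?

t ≈ 4.37 s

I = ½MR² = (1/2)(1.62)(0.592)² = 0.2839 kg·m².
α = τ/I = 9.62/0.2839 = 33.89 rad/s².
ω = αt ⇒ t = ω/α = 148/33.89 = 4.367 s.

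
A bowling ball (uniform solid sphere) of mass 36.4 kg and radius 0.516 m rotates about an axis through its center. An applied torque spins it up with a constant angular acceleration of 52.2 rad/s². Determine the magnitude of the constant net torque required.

I = (2/5)MR² = (2/5)(36.4)(0.516)² = 3.877 kg·m².
τ = Iα = (3.877)(52.20) = 202.4 N·m.

τ ≈ 202 N·m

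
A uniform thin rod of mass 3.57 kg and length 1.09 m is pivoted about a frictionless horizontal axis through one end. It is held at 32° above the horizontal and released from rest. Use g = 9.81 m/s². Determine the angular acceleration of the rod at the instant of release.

α ≈ 11.4 rad/s²

About the pivot, I = (1/3)ML² = (1/3)(3.57)(1.09)² = 1.414 kg·m².
The weight acts at the center, a distance L/2 = 0.5450 m from the pivot; τ = Mg(L/2) cos 32° = 16.19 N·m.
α = τ/I = 16.19/1.414 = 11.45 rad/s².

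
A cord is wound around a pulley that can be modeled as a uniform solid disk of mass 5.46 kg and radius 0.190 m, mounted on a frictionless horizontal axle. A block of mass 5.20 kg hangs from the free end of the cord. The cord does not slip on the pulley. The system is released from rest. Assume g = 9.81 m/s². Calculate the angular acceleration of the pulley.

I = ½MR² = (1/2)(5.46)(0.190)² = 0.09855 kg·m².
Block: mg − T = ma. Pulley: TR = Iα. No-slip: a = αR, so T = (I/R²)a = 2.730·a.
Then mg = (m + 2.730)a, so a = (5.20)(9.81)/(5.20 + 2.730) = 6.433 m/s².
α = a/R = 6.433/0.190 = 33.86 rad/s².

α ≈ 33.9 rad/s²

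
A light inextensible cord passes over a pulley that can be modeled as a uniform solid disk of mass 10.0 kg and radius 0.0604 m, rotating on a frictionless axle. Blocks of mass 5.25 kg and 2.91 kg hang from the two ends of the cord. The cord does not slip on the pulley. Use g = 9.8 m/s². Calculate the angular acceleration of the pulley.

α ≈ 28.9 rad/s²

I = ½MR² = (1/2)(10.0)(0.0604)² = 0.01824 kg·m².
Heavier block: m₁g − T₁ = m₁a. Lighter block: T₂ − m₂g = m₂a.
Pulley: (T₁ − T₂)R = Iα = I(a/R), so T₁ − T₂ = (I/R²)a = (1/2)M_p a = 5.000·a.
Adding the three: (m₁ − m₂)g = (m₁ + m₂ + 5.000)a, so a = (5.25 − 2.91)(9.8)/(5.25 + 2.91 + 5.000) = 1.743 m/s².
α = a/R = 1.743/0.0604 = 28.85 rad/s².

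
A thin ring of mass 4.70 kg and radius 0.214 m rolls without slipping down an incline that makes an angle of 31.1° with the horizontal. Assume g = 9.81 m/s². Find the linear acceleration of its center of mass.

Translation along the incline: Mg sinθ − f = Ma.
Rotation about the center: fR = Iα with I = MR². No-slip gives a = αR, so f = (I/R²)a = M a.
Substituting: Mg sinθ = (1 + 1.000)Ma, so a = g sinθ/(1 + 1.000) = (9.81) sin 31.1° / 2.000 = 2.534 m/s².

a ≈ 2.53 m/s²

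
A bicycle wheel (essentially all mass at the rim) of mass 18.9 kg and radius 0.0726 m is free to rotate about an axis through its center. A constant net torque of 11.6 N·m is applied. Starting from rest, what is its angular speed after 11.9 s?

ω ≈ 1390 rad/s

I = MR² = (18.9)(0.0726)² = 0.09962 kg·m².
α = τ/I = 11.6/0.09962 = 116.4 rad/s².
ω = ω₀ + αt = 0 + (116.4)(11.9) = 1386 rad/s.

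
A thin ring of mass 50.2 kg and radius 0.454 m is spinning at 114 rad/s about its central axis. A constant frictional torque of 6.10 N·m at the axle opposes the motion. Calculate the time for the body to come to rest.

I = MR² = (50.2)(0.454)² = 10.35 kg·m².
The net torque has magnitude 6.10 N·m, opposing ω.
|α| = τ/I = 6.100/10.35 = 0.5895 rad/s² (deceleration).
0 = ω₀ − |α|t ⇒ t = ω₀/|α| = 114/0.5895 = 193.4 s.

t ≈ 193 s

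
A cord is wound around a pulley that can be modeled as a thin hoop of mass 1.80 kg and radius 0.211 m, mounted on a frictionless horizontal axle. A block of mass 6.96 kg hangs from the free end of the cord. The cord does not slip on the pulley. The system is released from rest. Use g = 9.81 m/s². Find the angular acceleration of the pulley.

α ≈ 36.9 rad/s²

I = MR² = (1.80)(0.211)² = 0.08014 kg·m².
Block: mg − T = ma. Pulley: TR = Iα. No-slip: a = αR, so T = (I/R²)a = 1.800·a.
Then mg = (m + 1.800)a, so a = (6.96)(9.81)/(6.96 + 1.800) = 7.794 m/s².
α = a/R = 7.794/0.211 = 36.94 rad/s².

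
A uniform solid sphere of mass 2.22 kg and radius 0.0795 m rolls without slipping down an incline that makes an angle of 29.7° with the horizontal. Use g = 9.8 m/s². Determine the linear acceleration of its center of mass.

a ≈ 3.47 m/s²

Translation along the incline: Mg sinθ − f = Ma.
Rotation about the center: fR = Iα with I = (2/5)MR². No-slip gives a = αR, so f = (I/R²)a = (2/5)M a.
Substituting: Mg sinθ = (1 + 0.4000)Ma, so a = g sinθ/(1 + 0.4000) = (9.8) sin 29.7° / 1.400 = 3.468 m/s².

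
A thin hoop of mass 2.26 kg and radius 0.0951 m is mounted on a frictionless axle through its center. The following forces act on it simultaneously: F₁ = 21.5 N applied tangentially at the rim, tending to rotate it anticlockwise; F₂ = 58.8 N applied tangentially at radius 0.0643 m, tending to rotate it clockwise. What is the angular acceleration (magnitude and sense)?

I = MR² = (2.26)(0.0951)² = 0.02044 kg·m².
Taking anticlockwise as positive: τ₁ = +(21.5)(0.0951) = +2.045 N·m; τ₂ = −(58.8)(0.0643) = −3.781 N·m.
Net torque τ = -1.736 N·m.
α = τ/I = -1.736/0.02044 = -84.94 rad/s².

α ≈ 84.9 rad/s², clockwise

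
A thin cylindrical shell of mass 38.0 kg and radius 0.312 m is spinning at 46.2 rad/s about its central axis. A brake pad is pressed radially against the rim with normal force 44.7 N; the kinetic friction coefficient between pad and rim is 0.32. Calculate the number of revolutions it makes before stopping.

I = MR² = (38.0)(0.312)² = 3.699 kg·m².
Friction force f = μN = (0.32)(44.7) = 14.30 N at the rim; torque magnitude τ = fR = 4.463 N·m, opposing ω.
|α| = τ/I = 4.463/3.699 = 1.206 rad/s² (deceleration).
ω² = ω₀² − 2|α|θ with ω = 0 ⇒ θ = ω₀²/(2|α|) = 884.6 rad = 140.8 rev.

≈ 141 revolutions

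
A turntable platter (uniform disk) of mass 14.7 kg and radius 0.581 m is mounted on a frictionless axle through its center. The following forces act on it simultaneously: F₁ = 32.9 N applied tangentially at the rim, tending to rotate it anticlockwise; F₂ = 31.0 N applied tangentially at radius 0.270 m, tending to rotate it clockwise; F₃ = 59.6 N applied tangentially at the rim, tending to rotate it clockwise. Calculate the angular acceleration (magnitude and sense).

I = ½MR² = (1/2)(14.7)(0.581)² = 2.481 kg·m².
Taking anticlockwise as positive: τ₁ = +(32.9)(0.581) = +19.11 N·m; τ₂ = −(31.0)(0.270) = −8.370 N·m; τ₃ = −(59.6)(0.581) = −34.63 N·m.
Net torque τ = -23.88 N·m.
α = τ/I = -23.88/2.481 = -9.626 rad/s².

α ≈ 9.63 rad/s², clockwise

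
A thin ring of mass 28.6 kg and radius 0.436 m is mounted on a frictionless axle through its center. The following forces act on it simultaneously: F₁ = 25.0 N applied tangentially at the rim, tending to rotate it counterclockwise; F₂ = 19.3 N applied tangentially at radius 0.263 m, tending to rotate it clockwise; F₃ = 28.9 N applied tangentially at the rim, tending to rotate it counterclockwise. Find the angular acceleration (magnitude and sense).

I = MR² = (28.6)(0.436)² = 5.437 kg·m².
Taking counterclockwise as positive: τ₁ = +(25.0)(0.436) = +10.90 N·m; τ₂ = −(19.3)(0.263) = −5.076 N·m; τ₃ = +(28.9)(0.436) = +12.60 N·m.
Net torque τ = 18.42 N·m.
α = τ/I = 18.42/5.437 = 3.389 rad/s².

α ≈ 3.39 rad/s², counterclockwise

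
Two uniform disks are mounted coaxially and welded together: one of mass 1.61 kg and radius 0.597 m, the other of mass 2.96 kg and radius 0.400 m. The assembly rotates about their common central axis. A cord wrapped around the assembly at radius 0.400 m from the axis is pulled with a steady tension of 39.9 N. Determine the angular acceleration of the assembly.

I = ½M₁R₁² + ½M₂R₂² = ½(1.61)(0.597)² + ½(2.96)(0.400)² = 0.5237 kg·m².
τ = F r = (39.9)(0.400) = 15.96 N·m.
α = τ/I = 15.96/0.5237 = 30.47 rad/s².

α ≈ 30.5 rad/s²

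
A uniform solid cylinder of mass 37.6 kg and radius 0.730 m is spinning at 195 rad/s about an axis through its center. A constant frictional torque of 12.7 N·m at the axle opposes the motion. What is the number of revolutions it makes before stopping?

I = ½MR² = (1/2)(37.6)(0.730)² = 10.02 kg·m².
The net torque has magnitude 12.7 N·m, opposing ω.
|α| = τ/I = 12.70/10.02 = 1.268 rad/s² (deceleration).
ω² = ω₀² − 2|α|θ with ω = 0 ⇒ θ = ω₀²/(2|α|) = 15000 rad = 2387 rev.

≈ 2390 revolutions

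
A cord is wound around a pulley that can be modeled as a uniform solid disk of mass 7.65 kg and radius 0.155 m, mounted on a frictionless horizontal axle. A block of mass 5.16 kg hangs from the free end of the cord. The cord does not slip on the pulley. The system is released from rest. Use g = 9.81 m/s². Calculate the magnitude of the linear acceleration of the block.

I = ½MR² = (1/2)(7.65)(0.155)² = 0.09190 kg·m².
Block: mg − T = ma. Pulley: TR = Iα. No-slip: a = αR, so T = (I/R²)a = 3.825·a.
Then mg = (m + 3.825)a, so a = (5.16)(9.81)/(5.16 + 3.825) = 5.634 m/s².

a ≈ 5.63 m/s²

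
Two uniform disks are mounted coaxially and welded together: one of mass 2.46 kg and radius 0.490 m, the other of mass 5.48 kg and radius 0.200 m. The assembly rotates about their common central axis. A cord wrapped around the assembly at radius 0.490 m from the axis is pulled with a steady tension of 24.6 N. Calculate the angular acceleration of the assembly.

I = ½M₁R₁² + ½M₂R₂² = ½(2.46)(0.490)² + ½(5.48)(0.200)² = 0.4049 kg·m².
τ = F r = (24.6)(0.490) = 12.05 N·m.
α = τ/I = 12.05/0.4049 = 29.77 rad/s².

α ≈ 29.8 rad/s²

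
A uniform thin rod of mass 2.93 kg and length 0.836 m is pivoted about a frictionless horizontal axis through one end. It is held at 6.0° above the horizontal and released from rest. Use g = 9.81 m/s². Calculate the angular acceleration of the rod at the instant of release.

About the pivot, I = (1/3)ML² = (1/3)(2.93)(0.836)² = 0.6826 kg·m².
The weight acts at the center, a distance L/2 = 0.4180 m from the pivot; τ = Mg(L/2) cos 6.0° = 11.95 N·m.
α = τ/I = 11.95/0.6826 = 17.51 rad/s².

α ≈ 17.5 rad/s²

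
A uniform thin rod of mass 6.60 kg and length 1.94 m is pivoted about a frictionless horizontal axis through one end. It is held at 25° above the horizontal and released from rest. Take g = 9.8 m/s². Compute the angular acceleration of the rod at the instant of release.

About the pivot, I = (1/3)ML² = (1/3)(6.60)(1.94)² = 8.280 kg·m².
The weight acts at the center, a distance L/2 = 0.9700 m from the pivot; τ = Mg(L/2) cos 25° = 56.86 N·m.
α = τ/I = 56.86/8.280 = 6.867 rad/s².

α ≈ 6.87 rad/s²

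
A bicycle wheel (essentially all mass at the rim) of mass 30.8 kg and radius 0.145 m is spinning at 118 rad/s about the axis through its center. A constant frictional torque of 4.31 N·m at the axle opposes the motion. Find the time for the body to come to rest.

I = MR² = (30.8)(0.145)² = 0.6476 kg·m².
The net torque has magnitude 4.31 N·m, opposing ω.
|α| = τ/I = 4.310/0.6476 = 6.656 rad/s² (deceleration).
0 = ω₀ − |α|t ⇒ t = ω₀/|α| = 118/6.656 = 17.73 s.

t ≈ 17.7 s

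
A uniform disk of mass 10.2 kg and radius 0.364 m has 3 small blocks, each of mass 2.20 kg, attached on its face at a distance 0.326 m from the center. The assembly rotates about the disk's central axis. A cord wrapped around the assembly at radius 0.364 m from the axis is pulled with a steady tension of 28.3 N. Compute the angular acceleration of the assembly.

α ≈ 7.48 rad/s²

I_disk = ½MR² = ½(10.2)(0.364)² = 0.6757 kg·m².
I_blocks = 3·m·r² = 3(2.20)(0.326)² = 0.7014 kg·m².
Total I = 1.377 kg·m².
τ = F r = (28.3)(0.364) = 10.30 N·m.
α = τ/I = 10.30/1.377 = 7.480 rad/s².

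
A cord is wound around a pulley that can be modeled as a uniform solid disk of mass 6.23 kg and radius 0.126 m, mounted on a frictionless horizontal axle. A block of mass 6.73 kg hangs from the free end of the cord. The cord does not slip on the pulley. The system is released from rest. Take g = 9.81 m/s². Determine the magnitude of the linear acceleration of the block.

a ≈ 6.71 m/s²

I = ½MR² = (1/2)(6.23)(0.126)² = 0.04945 kg·m².
Block: mg − T = ma. Pulley: TR = Iα. No-slip: a = αR, so T = (I/R²)a = 3.115·a.
Then mg = (m + 3.115)a, so a = (6.73)(9.81)/(6.73 + 3.115) = 6.706 m/s².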